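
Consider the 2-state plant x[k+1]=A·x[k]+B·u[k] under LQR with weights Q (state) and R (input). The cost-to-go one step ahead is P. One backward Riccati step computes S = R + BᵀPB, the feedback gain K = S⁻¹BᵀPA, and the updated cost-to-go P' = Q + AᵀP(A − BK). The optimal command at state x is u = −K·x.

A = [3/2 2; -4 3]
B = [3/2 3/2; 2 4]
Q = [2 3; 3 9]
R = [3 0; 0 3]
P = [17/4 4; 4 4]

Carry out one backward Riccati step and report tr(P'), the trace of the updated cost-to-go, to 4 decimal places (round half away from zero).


BᵀP = [14.3750 14.0000; 22.3750 22.0000]
S = R + BᵀPB = [3 0; 0 3] + [49.5625 77.5625; 77.5625 121.5625] = [52.5625 77.5625; 77.5625 124.5625]
BᵀPA = [-34.4375 70.7500; -54.4375 110.7500]
K = S⁻¹·BᵀPA = [-0.1267 0.4192; -0.3582 0.6281]
A−BK = [2.2272 0.4291; -2.3140 -0.3507]
AᵀP(A−BK) = [1.7032 -0.6224; -0.6224 1.7812]
P' = Q + AᵀP(A−BK) = [3.7032 2.3776; 2.3776 10.7812]
tr(P') = 14.4845

14.4845


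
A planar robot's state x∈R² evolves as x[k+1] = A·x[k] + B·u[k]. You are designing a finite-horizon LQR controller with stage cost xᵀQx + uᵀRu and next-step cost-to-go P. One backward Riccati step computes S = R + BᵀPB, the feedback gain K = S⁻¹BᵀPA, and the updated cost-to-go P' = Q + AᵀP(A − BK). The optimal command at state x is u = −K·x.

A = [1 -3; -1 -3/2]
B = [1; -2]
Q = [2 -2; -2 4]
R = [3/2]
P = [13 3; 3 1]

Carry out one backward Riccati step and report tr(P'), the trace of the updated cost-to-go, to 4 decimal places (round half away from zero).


BᵀP = [7.0000 1.0000]
S = R + BᵀPB = [3/2] + [5.0000] = [6.5000]
BᵀPA = [6.0000 -22.5000]
K = S⁻¹·BᵀPA = [0.9231 -3.4615]
A−BK = [0.0769 0.4615; 0.8462 -8.4231]
AᵀP(A−BK) = [2.4615 -12.2308; -12.2308 68.3654]
P' = Q + AᵀP(A−BK) = [4.4615 -14.2308; -14.2308 72.3654]
tr(P') = 76.8269

76.8269


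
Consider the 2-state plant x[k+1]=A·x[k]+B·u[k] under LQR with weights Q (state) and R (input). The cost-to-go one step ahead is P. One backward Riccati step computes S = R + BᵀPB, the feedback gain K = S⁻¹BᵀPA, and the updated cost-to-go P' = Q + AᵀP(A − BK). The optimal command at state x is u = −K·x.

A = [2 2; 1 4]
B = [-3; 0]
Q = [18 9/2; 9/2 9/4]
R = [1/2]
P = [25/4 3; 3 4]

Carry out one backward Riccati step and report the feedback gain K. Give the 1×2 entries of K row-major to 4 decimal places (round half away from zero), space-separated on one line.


BᵀP = [-18.7500 -9.0000]
S = R + BᵀPB = [1/2] + [56.2500] = [56.7500]
BᵀPA = [-46.5000 -73.5000]
K = S⁻¹·BᵀPA = [-0.8194 -1.2952]
A−BK = [-0.4581 -1.8855; 1.0000 4.0000]
AᵀP(A−BK) = [2.8987 10.7753; 10.7753 41.8062]
P' = Q + AᵀP(A−BK) = [20.8987 15.2753; 15.2753 44.0562]
tr(P') = 64.9548

-0.8194 -1.2952


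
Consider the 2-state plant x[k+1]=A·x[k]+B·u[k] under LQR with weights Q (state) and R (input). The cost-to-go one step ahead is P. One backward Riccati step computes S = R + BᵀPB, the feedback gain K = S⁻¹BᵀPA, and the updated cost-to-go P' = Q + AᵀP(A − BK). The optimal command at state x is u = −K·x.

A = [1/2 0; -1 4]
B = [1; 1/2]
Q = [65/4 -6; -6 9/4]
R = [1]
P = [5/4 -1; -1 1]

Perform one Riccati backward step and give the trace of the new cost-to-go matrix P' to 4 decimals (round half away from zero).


33.6354

BᵀP = [0.7500 -0.5000]
S = R + BᵀPB = [1] + [0.5000] = [1.5000]
BᵀPA = [0.8750 -2.0000]
K = S⁻¹·BᵀPA = [0.5833 -1.3333]
A−BK = [-0.0833 1.3333; -1.2917 4.6667]
AᵀP(A−BK) = [1.8021 -4.8333; -4.8333 13.3333]
P' = Q + AᵀP(A−BK) = [18.0521 -10.8333; -10.8333 15.5833]
tr(P') = 33.6354


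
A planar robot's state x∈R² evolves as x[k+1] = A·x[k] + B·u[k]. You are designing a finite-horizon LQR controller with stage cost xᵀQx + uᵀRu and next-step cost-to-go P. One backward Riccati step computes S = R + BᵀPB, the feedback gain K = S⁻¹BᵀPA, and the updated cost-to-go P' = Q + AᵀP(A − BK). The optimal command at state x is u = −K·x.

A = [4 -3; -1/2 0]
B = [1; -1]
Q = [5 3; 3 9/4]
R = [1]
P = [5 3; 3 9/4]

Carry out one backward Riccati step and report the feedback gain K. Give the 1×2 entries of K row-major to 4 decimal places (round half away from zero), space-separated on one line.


BᵀP = [2.0000 0.7500]
S = R + BᵀPB = [1] + [1.2500] = [2.2500]
BᵀPA = [7.6250 -6.0000]
K = S⁻¹·BᵀPA = [3.3889 -2.6667]
A−BK = [0.6111 -0.3333; 2.8889 -2.6667]
AᵀP(A−BK) = [42.7222 -35.1667; -35.1667 29.0000]
P' = Q + AᵀP(A−BK) = [47.7222 -32.1667; -32.1667 31.2500]
tr(P') = 78.9722

3.3889 -2.6667


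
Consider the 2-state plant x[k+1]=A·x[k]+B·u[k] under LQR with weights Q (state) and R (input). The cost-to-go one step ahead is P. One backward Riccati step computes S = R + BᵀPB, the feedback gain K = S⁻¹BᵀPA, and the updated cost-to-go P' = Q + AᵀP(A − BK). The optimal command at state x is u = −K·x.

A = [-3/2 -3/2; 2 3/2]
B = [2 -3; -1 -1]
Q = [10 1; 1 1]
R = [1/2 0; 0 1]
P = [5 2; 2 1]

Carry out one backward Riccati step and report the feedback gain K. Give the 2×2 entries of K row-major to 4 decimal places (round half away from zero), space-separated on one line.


-0.6444 -0.5556 -0.1000 0.0000

BᵀP = [8.0000 3.0000; -17.0000 -7.0000]
S = R + BᵀPB = [1/2 0; 0 1] + [13.0000 -27.0000; -27.0000 58.0000] = [13.5000 -27.0000; -27.0000 59.0000]
BᵀPA = [-6.0000 -7.5000; 11.5000 15.0000]
K = S⁻¹·BᵀPA = [-0.6444 -0.5556; -0.1000 0.0000]
A−BK = [-0.5111 -0.3889; 1.2556 0.9444]
AᵀP(A−BK) = [0.5333 0.4167; 0.4167 0.3333]
P' = Q + AᵀP(A−BK) = [10.5333 1.4167; 1.4167 1.3333]
tr(P') = 11.8667


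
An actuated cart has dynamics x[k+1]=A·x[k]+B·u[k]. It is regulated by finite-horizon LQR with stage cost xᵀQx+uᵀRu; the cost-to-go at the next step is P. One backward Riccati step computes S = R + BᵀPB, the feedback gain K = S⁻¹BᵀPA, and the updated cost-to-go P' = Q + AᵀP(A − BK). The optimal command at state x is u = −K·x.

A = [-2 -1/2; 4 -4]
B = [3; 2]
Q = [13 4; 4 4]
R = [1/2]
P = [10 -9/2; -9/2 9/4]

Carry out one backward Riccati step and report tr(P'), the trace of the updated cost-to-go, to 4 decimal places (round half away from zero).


BᵀP = [21.0000 -9.0000]
S = R + BᵀPB = [1/2] + [45.0000] = [45.5000]
BᵀPA = [-78.0000 25.5000]
K = S⁻¹·BᵀPA = [-1.7143 0.5604]
A−BK = [3.1429 -2.1813; 7.4286 -5.1209]
AᵀP(A−BK) = [14.2857 -9.2857; -9.2857 6.2088]
P' = Q + AᵀP(A−BK) = [27.2857 -5.2857; -5.2857 10.2088]
tr(P') = 37.4945

37.4945


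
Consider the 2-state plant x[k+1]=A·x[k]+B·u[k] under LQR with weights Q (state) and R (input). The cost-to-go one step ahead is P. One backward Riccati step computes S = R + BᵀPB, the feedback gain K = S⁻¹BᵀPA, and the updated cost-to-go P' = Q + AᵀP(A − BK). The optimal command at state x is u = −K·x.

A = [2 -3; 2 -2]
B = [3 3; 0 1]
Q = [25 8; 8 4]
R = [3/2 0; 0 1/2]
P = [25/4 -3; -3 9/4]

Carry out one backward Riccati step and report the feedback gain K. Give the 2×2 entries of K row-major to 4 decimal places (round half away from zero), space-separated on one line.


-0.3773 0.1956 0.8738 -1.0485

BᵀP = [18.7500 -9.0000; 15.7500 -6.7500]
S = R + BᵀPB = [3/2 0; 0 1/2] + [56.2500 47.2500; 47.2500 40.5000] = [57.7500 47.2500; 47.2500 41.0000]
BᵀPA = [19.5000 -38.2500; 18.0000 -33.7500]
K = S⁻¹·BᵀPA = [-0.3773 0.1956; 0.8738 -1.0485]
A−BK = [0.5104 -0.4411; 1.1262 -0.9515]
AᵀP(A−BK) = [1.6283 -1.4397; -1.4397 1.3419]
P' = Q + AᵀP(A−BK) = [26.6283 6.5603; 6.5603 5.3419]
tr(P') = 31.9702


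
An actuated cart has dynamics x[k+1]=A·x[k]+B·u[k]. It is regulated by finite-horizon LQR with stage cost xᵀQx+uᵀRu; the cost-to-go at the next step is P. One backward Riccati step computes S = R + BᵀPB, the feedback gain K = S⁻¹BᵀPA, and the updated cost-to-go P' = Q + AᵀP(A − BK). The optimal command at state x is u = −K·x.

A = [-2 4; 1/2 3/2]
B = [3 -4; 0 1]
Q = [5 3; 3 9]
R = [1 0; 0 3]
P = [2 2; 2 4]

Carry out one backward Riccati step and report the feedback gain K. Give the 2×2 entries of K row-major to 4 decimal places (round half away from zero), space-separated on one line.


-0.2389 1.9381 0.2478 0.2124

BᵀP = [6.0000 6.0000; -6.0000 -4.0000]
S = R + BᵀPB = [1 0; 0 3] + [18.0000 -18.0000; -18.0000 20.0000] = [19.0000 -18.0000; -18.0000 23.0000]
BᵀPA = [-9.0000 33.0000; 10.0000 -30.0000]
K = S⁻¹·BᵀPA = [-0.2389 1.9381; 0.2478 0.2124]
A−BK = [-0.2920 -0.9646; 0.2522 1.2876]
AᵀP(A−BK) = [0.3717 0.3186; 0.3186 7.4159]
P' = Q + AᵀP(A−BK) = [5.3717 3.3186; 3.3186 16.4159]
tr(P') = 21.7876


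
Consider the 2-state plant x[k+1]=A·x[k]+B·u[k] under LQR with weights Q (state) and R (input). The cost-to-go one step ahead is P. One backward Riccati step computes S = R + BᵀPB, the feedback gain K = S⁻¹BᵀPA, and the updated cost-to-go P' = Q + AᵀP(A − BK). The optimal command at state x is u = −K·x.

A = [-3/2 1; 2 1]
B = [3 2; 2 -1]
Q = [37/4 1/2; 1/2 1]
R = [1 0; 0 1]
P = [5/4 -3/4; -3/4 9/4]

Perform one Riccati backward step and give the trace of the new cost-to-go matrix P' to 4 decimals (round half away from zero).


BᵀP = [2.2500 2.2500; 3.2500 -3.7500]
S = R + BᵀPB = [1 0; 0 1] + [11.2500 2.2500; 2.2500 10.2500] = [12.2500 2.2500; 2.2500 11.2500]
BᵀPA = [1.1250 4.5000; -12.3750 -0.5000]
K = S⁻¹·BᵀPA = [0.3051 0.3898; -1.1610 -0.1224]
A−BK = [-0.0932 0.0753; 0.2288 0.0979]
AᵀP(A−BK) = [1.6017 0.2966; 0.2966 0.1846]
P' = Q + AᵀP(A−BK) = [10.8517 0.7966; 0.7966 1.1846]
tr(P') = 12.0363

12.0363


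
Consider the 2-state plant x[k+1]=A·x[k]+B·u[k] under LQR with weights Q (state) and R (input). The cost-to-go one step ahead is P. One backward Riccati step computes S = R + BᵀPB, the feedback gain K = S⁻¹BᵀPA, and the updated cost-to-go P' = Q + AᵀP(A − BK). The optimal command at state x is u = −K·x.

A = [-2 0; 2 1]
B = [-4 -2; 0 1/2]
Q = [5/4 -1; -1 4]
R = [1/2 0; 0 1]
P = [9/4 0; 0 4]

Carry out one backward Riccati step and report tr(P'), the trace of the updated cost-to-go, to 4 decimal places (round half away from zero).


BᵀP = [-9.0000 0.0000; -4.5000 2.0000]
S = R + BᵀPB = [1/2 0; 0 1] + [36.0000 18.0000; 18.0000 10.0000] = [36.5000 18.0000; 18.0000 11.0000]
BᵀPA = [18.0000 0.0000; 13.0000 2.0000]
K = S⁻¹·BᵀPA = [-0.4645 -0.4645; 1.9419 0.9419]
A−BK = [0.0258 0.0258; 1.0290 0.5290]
AᵀP(A−BK) = [8.1161 4.1161; 4.1161 2.1161]
P' = Q + AᵀP(A−BK) = [9.3661 3.1161; 3.1161 6.1161]
tr(P') = 15.4823

15.4823


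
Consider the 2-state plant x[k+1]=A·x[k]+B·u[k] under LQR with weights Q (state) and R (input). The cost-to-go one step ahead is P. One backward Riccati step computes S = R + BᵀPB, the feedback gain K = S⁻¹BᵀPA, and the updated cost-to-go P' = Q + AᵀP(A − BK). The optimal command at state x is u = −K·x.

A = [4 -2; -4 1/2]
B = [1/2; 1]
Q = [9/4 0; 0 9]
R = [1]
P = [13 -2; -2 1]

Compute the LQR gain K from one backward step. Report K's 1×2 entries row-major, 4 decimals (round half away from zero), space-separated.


5.5385 -2.7692

BᵀP = [4.5000 0.0000]
S = R + BᵀPB = [1] + [2.2500] = [3.2500]
BᵀPA = [18.0000 -9.0000]
K = S⁻¹·BᵀPA = [5.5385 -2.7692]
A−BK = [1.2308 -0.6154; -9.5385 3.2692]
AᵀP(A−BK) = [188.3077 -76.1538; -76.1538 31.3269]
P' = Q + AᵀP(A−BK) = [190.5577 -76.1538; -76.1538 40.3269]
tr(P') = 230.8846


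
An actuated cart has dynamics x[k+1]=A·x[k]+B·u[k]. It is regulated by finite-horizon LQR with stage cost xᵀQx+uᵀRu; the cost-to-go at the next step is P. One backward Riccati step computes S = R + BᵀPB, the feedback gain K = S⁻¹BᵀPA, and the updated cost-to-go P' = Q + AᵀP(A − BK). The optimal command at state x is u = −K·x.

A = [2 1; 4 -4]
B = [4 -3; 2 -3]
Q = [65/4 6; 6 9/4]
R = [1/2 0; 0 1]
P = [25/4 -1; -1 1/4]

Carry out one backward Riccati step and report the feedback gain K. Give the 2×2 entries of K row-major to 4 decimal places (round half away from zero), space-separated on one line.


0.0933 0.6954 -0.4107 0.3839

BᵀP = [23.0000 -3.5000; -15.7500 2.2500]
S = R + BᵀPB = [1/2 0; 0 1] + [85.0000 -58.5000; -58.5000 40.5000] = [85.5000 -58.5000; -58.5000 41.5000]
BᵀPA = [32.0000 37.0000; -22.5000 -24.7500]
K = S⁻¹·BᵀPA = [0.0933 0.6954; -0.4107 0.3839]
A−BK = [0.3948 -0.6300; 2.5813 -4.2391]
AᵀP(A−BK) = [0.7748 -1.1156; -1.1156 2.0211]
P' = Q + AᵀP(A−BK) = [17.0248 4.8844; 4.8844 4.2711]
tr(P') = 21.2959


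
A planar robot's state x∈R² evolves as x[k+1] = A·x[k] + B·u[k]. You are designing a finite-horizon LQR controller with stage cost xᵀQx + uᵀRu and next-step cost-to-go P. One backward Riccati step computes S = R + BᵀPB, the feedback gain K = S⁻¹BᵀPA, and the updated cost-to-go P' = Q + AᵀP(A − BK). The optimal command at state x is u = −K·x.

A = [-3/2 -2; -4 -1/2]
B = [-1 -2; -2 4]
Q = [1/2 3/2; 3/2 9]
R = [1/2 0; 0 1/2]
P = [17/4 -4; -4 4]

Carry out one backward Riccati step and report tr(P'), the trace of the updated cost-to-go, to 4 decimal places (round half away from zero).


BᵀP = [3.7500 -4.0000; -24.5000 24.0000]
S = R + BᵀPB = [1/2 0; 0 1/2] + [4.2500 -23.5000; -23.5000 145.0000] = [4.7500 -23.5000; -23.5000 145.5000]
BᵀPA = [10.3750 -5.5000; -59.2500 37.0000]
K = S⁻¹·BᵀPA = [0.8438 0.4986; -0.2709 0.3348]
A−BK = [-1.1980 -0.8317; -1.2286 -0.8420]
AᵀP(A−BK) = [0.7553 0.4154; 0.4154 0.3537]
P' = Q + AᵀP(A−BK) = [1.2553 1.9154; 1.9154 9.3537]
tr(P') = 10.6090

10.6090


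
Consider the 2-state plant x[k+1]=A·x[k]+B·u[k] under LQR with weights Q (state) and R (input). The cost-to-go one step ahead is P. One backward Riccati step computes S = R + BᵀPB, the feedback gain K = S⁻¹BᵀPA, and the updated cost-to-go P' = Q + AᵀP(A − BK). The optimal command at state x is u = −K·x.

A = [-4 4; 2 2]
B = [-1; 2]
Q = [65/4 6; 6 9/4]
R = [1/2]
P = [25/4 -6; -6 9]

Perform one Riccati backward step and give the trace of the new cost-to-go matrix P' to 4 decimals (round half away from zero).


BᵀP = [-18.2500 24.0000]
S = R + BᵀPB = [1/2] + [66.2500] = [66.7500]
BᵀPA = [121.0000 -25.0000]
K = S⁻¹·BᵀPA = [1.8127 -0.3745]
A−BK = [-2.1873 3.6255; -1.6255 2.7491]
AᵀP(A−BK) = [12.6592 -18.6816; -18.6816 30.6367]
P' = Q + AᵀP(A−BK) = [28.9092 -12.6816; -12.6816 32.8867]
tr(P') = 61.7959

61.7959


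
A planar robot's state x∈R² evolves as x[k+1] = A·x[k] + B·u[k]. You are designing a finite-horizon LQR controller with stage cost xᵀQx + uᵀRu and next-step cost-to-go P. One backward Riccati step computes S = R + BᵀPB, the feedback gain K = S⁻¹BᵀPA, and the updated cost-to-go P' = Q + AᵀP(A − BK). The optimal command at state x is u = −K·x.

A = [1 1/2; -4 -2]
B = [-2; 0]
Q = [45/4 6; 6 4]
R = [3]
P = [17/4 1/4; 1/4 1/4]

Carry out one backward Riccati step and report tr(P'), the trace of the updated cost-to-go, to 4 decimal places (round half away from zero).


20.4219

BᵀP = [-8.5000 -0.5000]
S = R + BᵀPB = [3] + [17.0000] = [20.0000]
BᵀPA = [-6.5000 -3.2500]
K = S⁻¹·BᵀPA = [-0.3250 -0.1625]
A−BK = [0.3500 0.1750; -4.0000 -2.0000]
AᵀP(A−BK) = [4.1375 2.0688; 2.0688 1.0344]
P' = Q + AᵀP(A−BK) = [15.3875 8.0688; 8.0688 5.0344]
tr(P') = 20.4219


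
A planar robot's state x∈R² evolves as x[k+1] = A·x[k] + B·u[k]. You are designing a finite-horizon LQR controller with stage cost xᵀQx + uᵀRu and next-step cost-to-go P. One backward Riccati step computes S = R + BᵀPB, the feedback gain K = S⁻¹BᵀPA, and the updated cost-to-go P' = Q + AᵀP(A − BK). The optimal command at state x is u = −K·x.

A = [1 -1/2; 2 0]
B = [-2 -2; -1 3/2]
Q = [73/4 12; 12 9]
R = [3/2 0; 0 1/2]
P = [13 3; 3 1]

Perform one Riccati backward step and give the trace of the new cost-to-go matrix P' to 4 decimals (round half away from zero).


BᵀP = [-29.0000 -7.0000; -21.5000 -4.5000]
S = R + BᵀPB = [3/2 0; 0 1/2] + [65.0000 47.5000; 47.5000 36.2500] = [66.5000 47.5000; 47.5000 36.7500]
BᵀPA = [-43.0000 14.5000; -30.5000 10.7500]
K = S⁻¹·BᵀPA = [-0.7009 0.1186; 0.0759 0.1392]
A−BK = [-0.2498 0.0157; 1.1852 -0.0903]
AᵀP(A−BK) = [1.1792 -0.1539; -0.1539 0.0336]
P' = Q + AᵀP(A−BK) = [19.4292 11.8461; 11.8461 9.0336]
tr(P') = 28.4629

28.4629


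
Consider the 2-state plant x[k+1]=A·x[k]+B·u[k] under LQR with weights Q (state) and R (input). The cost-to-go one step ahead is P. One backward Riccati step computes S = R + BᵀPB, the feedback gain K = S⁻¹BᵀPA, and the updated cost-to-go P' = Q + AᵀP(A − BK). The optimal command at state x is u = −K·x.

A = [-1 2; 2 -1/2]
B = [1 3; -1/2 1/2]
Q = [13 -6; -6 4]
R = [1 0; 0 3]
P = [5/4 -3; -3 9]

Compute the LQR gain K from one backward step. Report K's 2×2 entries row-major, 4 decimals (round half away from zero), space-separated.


BᵀP = [2.7500 -7.5000; 2.2500 -4.5000]
S = R + BᵀPB = [1 0; 0 3] + [6.5000 4.5000; 4.5000 4.5000] = [7.5000 4.5000; 4.5000 7.5000]
BᵀPA = [-17.7500 9.2500; -11.2500 6.7500]
K = S⁻¹·BᵀPA = [-2.2917 1.0833; -0.1250 0.2500]
A−BK = [1.6667 0.1667; 0.9167 -0.0833]
AᵀP(A−BK) = [7.1667 -2.9583; -2.9583 1.5417]
P' = Q + AᵀP(A−BK) = [20.1667 -8.9583; -8.9583 5.5417]
tr(P') = 25.7083

-2.2917 1.0833 -0.1250 0.2500


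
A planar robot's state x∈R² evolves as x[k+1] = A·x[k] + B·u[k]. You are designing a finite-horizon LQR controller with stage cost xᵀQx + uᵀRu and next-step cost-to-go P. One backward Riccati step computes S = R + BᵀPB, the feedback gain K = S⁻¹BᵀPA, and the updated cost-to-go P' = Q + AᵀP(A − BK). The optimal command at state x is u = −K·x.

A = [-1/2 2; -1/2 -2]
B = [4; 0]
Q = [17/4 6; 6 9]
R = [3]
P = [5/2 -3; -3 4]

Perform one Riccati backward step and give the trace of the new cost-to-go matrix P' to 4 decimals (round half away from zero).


18.3285

BᵀP = [10.0000 -12.0000]
S = R + BᵀPB = [3] + [40.0000] = [43.0000]
BᵀPA = [1.0000 44.0000]
K = S⁻¹·BᵀPA = [0.0233 1.0233]
A−BK = [-0.5930 -2.0930; -0.5000 -2.0000]
AᵀP(A−BK) = [0.1017 0.4767; 0.4767 4.9767]
P' = Q + AᵀP(A−BK) = [4.3517 6.4767; 6.4767 13.9767]
tr(P') = 18.3285


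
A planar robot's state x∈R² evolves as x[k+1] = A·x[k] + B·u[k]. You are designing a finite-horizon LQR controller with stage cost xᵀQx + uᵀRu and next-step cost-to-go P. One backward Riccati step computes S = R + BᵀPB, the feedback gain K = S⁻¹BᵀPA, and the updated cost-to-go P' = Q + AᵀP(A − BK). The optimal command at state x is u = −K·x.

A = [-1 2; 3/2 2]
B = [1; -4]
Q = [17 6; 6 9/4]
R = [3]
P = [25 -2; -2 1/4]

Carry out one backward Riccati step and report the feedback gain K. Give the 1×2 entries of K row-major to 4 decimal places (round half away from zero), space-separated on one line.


BᵀP = [33.0000 -3.0000]
S = R + BᵀPB = [3] + [45.0000] = [48.0000]
BᵀPA = [-37.5000 60.0000]
K = S⁻¹·BᵀPA = [-0.7813 1.2500]
A−BK = [-0.2188 0.7500; -1.6250 7.0000]
AᵀP(A−BK) = [2.2656 -4.3750; -4.3750 10.0000]
P' = Q + AᵀP(A−BK) = [19.2656 1.6250; 1.6250 12.2500]
tr(P') = 31.5156

-0.7813 1.2500


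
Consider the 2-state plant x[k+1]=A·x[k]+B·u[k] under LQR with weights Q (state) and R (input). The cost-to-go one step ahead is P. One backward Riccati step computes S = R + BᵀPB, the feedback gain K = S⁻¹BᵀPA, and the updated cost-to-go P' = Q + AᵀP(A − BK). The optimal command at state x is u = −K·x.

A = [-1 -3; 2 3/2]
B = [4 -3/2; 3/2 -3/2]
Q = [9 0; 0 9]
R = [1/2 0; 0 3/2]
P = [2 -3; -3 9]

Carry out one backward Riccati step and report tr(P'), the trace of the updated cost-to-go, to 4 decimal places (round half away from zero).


37.6383

BᵀP = [3.5000 1.5000; 1.5000 -9.0000]
S = R + BᵀPB = [1/2 0; 0 3/2] + [16.2500 -7.5000; -7.5000 11.2500] = [16.7500 -7.5000; -7.5000 12.7500]
BᵀPA = [-0.5000 -8.2500; -19.5000 -18.0000]
K = S⁻¹·BᵀPA = [-0.9702 -1.5268; -2.1001 -2.3099]
A−BK = [-0.2694 -0.3576; 0.3051 0.3254]
AᵀP(A−BK) = [8.5626 9.6937; 9.6937 11.0757]
P' = Q + AᵀP(A−BK) = [17.5626 9.6937; 9.6937 20.0757]
tr(P') = 37.6383


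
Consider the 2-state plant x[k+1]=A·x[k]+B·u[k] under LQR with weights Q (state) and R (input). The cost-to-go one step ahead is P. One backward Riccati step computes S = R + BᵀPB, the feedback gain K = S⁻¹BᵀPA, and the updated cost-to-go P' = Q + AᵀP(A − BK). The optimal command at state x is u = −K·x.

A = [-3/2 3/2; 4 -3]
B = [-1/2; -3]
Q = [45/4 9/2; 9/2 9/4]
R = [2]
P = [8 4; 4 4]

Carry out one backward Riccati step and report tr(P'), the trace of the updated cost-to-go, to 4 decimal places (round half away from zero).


39.5769

BᵀP = [-16.0000 -14.0000]
S = R + BᵀPB = [2] + [50.0000] = [52.0000]
BᵀPA = [-32.0000 18.0000]
K = S⁻¹·BᵀPA = [-0.6154 0.3462]
A−BK = [-1.8077 1.6731; 2.1538 -1.9615]
AᵀP(A−BK) = [14.3077 -12.9231; -12.9231 11.7692]
P' = Q + AᵀP(A−BK) = [25.5577 -8.4231; -8.4231 14.0192]
tr(P') = 39.5769


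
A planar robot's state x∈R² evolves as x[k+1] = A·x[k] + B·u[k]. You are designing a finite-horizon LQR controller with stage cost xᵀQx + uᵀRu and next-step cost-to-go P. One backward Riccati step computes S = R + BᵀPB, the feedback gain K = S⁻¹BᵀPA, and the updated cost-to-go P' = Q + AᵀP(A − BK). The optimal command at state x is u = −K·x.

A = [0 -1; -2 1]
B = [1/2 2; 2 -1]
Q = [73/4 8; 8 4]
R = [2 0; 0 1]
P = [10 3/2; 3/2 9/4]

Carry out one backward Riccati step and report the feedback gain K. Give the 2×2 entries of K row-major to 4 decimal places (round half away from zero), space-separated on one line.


-0.7514 0.1771 0.1766 -0.5276

BᵀP = [8.0000 5.2500; 18.5000 0.7500]
S = R + BᵀPB = [2 0; 0 1] + [14.5000 10.7500; 10.7500 36.2500] = [16.5000 10.7500; 10.7500 37.2500]
BᵀPA = [-10.5000 -2.7500; -1.5000 -17.7500]
K = S⁻¹·BᵀPA = [-0.7514 0.1771; 0.1766 -0.5276]
A−BK = [0.0225 -0.0333; -0.3206 0.1182]
AᵀP(A−BK) = [1.3751 -0.4321; -0.4321 0.3718]
P' = Q + AᵀP(A−BK) = [19.6251 7.5679; 7.5679 4.3718]
tr(P') = 23.9969


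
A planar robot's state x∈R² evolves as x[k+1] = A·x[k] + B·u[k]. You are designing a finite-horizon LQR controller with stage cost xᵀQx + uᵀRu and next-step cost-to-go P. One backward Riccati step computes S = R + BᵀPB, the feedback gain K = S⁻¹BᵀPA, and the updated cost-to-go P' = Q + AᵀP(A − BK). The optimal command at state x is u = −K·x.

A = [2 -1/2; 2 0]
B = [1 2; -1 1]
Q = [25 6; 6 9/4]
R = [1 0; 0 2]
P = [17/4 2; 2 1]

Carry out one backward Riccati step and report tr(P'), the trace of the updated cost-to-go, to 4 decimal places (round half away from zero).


29.8550

BᵀP = [2.2500 1.0000; 10.5000 5.0000]
S = R + BᵀPB = [1 0; 0 2] + [1.2500 5.5000; 5.5000 26.0000] = [2.2500 5.5000; 5.5000 28.0000]
BᵀPA = [6.5000 -1.1250; 31.0000 -5.2500]
K = S⁻¹·BᵀPA = [0.3511 -0.0802; 1.0382 -0.1718]
A−BK = [-0.4275 -0.0763; 1.3130 0.0916]
AᵀP(A−BK) = [2.5344 -0.4046; -0.4046 0.0706]
P' = Q + AᵀP(A−BK) = [27.5344 5.5954; 5.5954 2.3206]
tr(P') = 29.8550


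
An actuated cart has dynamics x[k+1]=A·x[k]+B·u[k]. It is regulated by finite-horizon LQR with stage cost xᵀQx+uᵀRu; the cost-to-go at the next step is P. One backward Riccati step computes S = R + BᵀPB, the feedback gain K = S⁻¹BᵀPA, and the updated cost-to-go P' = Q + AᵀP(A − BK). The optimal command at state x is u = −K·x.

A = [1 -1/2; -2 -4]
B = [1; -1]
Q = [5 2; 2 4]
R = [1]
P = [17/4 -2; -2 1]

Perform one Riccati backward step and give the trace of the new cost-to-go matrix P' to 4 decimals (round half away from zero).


11.9878

BᵀP = [6.2500 -3.0000]
S = R + BᵀPB = [1] + [9.2500] = [10.2500]
BᵀPA = [12.2500 8.8750]
K = S⁻¹·BᵀPA = [1.1951 0.8659]
A−BK = [-0.1951 -1.3659; -0.8049 -3.1341]
AᵀP(A−BK) = [1.6098 1.2683; 1.2683 1.3780]
P' = Q + AᵀP(A−BK) = [6.6098 3.2683; 3.2683 5.3780]
tr(P') = 11.9878


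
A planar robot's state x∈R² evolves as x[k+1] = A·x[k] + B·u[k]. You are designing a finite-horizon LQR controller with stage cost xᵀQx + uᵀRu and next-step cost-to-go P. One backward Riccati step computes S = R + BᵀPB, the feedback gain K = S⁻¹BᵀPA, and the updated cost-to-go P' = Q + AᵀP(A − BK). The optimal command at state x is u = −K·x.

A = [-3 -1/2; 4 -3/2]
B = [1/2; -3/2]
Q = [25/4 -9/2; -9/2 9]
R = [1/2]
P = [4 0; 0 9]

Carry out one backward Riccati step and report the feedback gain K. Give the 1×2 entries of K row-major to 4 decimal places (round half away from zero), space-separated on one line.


BᵀP = [2.0000 -13.5000]
S = R + BᵀPB = [1/2] + [21.2500] = [21.7500]
BᵀPA = [-60.0000 19.2500]
K = S⁻¹·BᵀPA = [-2.7586 0.8851]
A−BK = [-1.6207 -0.9425; -0.1379 -0.1724]
AᵀP(A−BK) = [14.4828 5.1034; 5.1034 4.2126]
P' = Q + AᵀP(A−BK) = [20.7328 0.6034; 0.6034 13.2126]
tr(P') = 33.9454

-2.7586 0.8851


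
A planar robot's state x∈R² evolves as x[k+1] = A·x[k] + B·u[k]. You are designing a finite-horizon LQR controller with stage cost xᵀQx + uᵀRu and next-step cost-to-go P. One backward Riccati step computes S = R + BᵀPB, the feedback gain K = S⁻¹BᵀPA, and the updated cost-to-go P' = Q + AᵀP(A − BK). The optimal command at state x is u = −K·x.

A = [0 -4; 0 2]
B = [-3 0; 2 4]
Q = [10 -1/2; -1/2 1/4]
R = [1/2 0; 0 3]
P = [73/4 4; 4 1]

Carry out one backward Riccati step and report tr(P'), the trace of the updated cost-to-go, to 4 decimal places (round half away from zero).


BᵀP = [-46.7500 -10.0000; 16.0000 4.0000]
S = R + BᵀPB = [1/2 0; 0 3] + [120.2500 -40.0000; -40.0000 16.0000] = [120.7500 -40.0000; -40.0000 19.0000]
BᵀPA = [0.0000 167.0000; 0.0000 -56.0000]
K = S⁻¹·BᵀPA = [0.0000 1.3439; 0.0000 -0.1181]
A−BK = [0.0000 0.0317; 0.0000 -0.2153]
AᵀP(A−BK) = [0.0000 0.0000; 0.0000 0.9550]
P' = Q + AᵀP(A−BK) = [10.0000 -0.5000; -0.5000 1.2050]
tr(P') = 11.2050

11.2050


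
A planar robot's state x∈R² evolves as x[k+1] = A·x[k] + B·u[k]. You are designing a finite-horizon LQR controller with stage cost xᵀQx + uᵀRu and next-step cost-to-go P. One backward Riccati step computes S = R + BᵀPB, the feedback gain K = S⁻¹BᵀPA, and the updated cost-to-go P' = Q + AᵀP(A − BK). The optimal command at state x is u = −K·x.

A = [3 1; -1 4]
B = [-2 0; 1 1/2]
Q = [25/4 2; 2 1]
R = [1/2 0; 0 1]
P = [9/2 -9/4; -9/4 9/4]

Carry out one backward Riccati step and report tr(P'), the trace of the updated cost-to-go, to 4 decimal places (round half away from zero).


BᵀP = [-11.2500 6.7500; -1.1250 1.1250]
S = R + BᵀPB = [1/2 0; 0 1] + [29.2500 3.3750; 3.3750 0.5625] = [29.7500 3.3750; 3.3750 1.5625]
BᵀPA = [-40.5000 15.7500; -4.5000 3.3750]
K = S⁻¹·BᵀPA = [-1.3704 0.3767; 0.0801 1.3464]
A−BK = [0.2591 1.7533; 0.3304 2.9501]
AᵀP(A−BK) = [1.1080 1.0639; 1.0639 12.0234]
P' = Q + AᵀP(A−BK) = [7.3580 3.0639; 3.0639 13.0234]
tr(P') = 20.3813

20.3813


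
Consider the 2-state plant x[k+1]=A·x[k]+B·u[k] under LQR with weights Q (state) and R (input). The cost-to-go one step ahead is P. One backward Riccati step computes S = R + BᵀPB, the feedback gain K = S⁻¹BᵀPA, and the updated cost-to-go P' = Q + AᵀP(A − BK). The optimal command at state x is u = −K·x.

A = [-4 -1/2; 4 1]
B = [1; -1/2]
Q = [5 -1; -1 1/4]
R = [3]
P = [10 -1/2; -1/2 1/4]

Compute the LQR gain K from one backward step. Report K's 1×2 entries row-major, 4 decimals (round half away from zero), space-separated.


BᵀP = [10.2500 -0.6250]
S = R + BᵀPB = [3] + [10.5625] = [13.5625]
BᵀPA = [-43.5000 -5.7500]
K = S⁻¹·BᵀPA = [-3.2074 -0.4240]
A−BK = [-0.7926 -0.0760; 2.3963 0.7880]
AᵀP(A−BK) = [40.4793 5.5576; 5.5576 0.8122]
P' = Q + AᵀP(A−BK) = [45.4793 4.5576; 4.5576 1.0622]
tr(P') = 46.5415

-3.2074 -0.4240


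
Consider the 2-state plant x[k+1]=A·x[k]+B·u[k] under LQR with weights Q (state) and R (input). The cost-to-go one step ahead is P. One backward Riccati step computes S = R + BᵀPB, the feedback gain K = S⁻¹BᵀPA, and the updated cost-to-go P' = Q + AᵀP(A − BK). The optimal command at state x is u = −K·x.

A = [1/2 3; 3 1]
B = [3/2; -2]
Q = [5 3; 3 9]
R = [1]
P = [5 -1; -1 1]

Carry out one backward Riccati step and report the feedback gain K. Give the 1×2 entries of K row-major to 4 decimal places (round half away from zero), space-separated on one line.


-0.2584 1.1236

BᵀP = [9.5000 -3.5000]
S = R + BᵀPB = [1] + [21.2500] = [22.2500]
BᵀPA = [-5.7500 25.0000]
K = S⁻¹·BᵀPA = [-0.2584 1.1236]
A−BK = [0.8876 1.3146; 2.4831 3.2472]
AᵀP(A−BK) = [5.7640 7.4607; 7.4607 11.9101]
P' = Q + AᵀP(A−BK) = [10.7640 10.4607; 10.4607 20.9101]
tr(P') = 31.6742


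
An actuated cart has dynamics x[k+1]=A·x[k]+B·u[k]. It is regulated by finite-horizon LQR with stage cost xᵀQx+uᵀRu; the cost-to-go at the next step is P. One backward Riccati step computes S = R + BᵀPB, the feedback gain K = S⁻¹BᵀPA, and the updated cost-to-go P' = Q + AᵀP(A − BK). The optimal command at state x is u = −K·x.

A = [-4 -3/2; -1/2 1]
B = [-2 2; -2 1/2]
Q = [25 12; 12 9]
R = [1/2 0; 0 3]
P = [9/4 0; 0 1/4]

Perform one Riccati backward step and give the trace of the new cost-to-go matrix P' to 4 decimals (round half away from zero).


38.6077

BᵀP = [-4.5000 -0.5000; 4.5000 0.1250]
S = R + BᵀPB = [1/2 0; 0 3] + [10.0000 -9.2500; -9.2500 9.0625] = [10.5000 -9.2500; -9.2500 12.0625]
BᵀPA = [18.2500 6.2500; -18.0625 -6.6250]
K = S⁻¹·BᵀPA = [1.2913 0.3433; -0.5072 -0.2859]
A−BK = [-0.4030 -0.2414; 2.3361 1.8297]
AᵀP(A−BK) = [3.3354 1.9443; 1.9443 1.2723]
P' = Q + AᵀP(A−BK) = [28.3354 13.9443; 13.9443 10.2723]
tr(P') = 38.6077


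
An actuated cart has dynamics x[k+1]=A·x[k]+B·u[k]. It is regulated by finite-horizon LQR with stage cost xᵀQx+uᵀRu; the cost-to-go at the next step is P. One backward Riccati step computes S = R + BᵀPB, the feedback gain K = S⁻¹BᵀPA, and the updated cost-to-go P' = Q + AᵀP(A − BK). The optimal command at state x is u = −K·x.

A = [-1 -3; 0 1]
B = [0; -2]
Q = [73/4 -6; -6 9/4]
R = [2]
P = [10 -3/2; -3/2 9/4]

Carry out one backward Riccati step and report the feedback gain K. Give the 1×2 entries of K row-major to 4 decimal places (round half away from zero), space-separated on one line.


-0.2727 -1.2273

BᵀP = [3.0000 -4.5000]
S = R + BᵀPB = [2] + [9.0000] = [11.0000]
BᵀPA = [-3.0000 -13.5000]
K = S⁻¹·BᵀPA = [-0.2727 -1.2273]
A−BK = [-1.0000 -3.0000; -0.5455 -1.4545]
AᵀP(A−BK) = [9.1818 27.8182; 27.8182 84.6818]
P' = Q + AᵀP(A−BK) = [27.4318 21.8182; 21.8182 86.9318]
tr(P') = 114.3636


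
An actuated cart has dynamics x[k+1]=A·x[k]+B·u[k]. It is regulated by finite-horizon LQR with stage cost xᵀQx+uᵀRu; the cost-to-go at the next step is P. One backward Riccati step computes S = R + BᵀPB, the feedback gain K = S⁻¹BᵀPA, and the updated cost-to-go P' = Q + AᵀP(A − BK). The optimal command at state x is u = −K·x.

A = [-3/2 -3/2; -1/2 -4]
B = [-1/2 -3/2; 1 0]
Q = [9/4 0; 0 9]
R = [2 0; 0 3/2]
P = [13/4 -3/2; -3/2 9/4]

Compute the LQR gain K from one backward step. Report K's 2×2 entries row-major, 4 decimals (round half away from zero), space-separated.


BᵀP = [-3.1250 3.0000; -4.8750 2.2500]
S = R + BᵀPB = [2 0; 0 3/2] + [4.5625 4.6875; 4.6875 7.3125] = [6.5625 4.6875; 4.6875 8.8125]
BᵀPA = [3.1875 -7.3125; 6.1875 -1.6875]
K = S⁻¹·BᵀPA = [-0.0255 -1.5765; 0.7157 0.6471]
A−BK = [-0.4392 -1.3176; -0.4745 -2.4235]
AᵀP(A−BK) = [1.2779 2.7088; 2.7088 14.8765]
P' = Q + AᵀP(A−BK) = [3.5279 2.7088; 2.7088 23.8765]
tr(P') = 27.4044

-0.0255 -1.5765 0.7157 0.6471


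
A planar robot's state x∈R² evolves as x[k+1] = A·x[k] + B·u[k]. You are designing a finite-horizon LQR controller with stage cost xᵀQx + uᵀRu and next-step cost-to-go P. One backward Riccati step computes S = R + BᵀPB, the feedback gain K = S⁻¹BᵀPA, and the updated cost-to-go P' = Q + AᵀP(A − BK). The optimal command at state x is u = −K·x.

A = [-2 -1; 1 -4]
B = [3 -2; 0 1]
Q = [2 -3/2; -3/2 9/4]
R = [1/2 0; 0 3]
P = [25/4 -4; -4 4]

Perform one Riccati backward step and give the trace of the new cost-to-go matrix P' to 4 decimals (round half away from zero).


21.1281

BᵀP = [18.7500 -12.0000; -16.5000 12.0000]
S = R + BᵀPB = [1/2 0; 0 3] + [56.2500 -49.5000; -49.5000 45.0000] = [56.7500 -49.5000; -49.5000 48.0000]
BᵀPA = [-49.5000 29.2500; 45.0000 -31.5000]
K = S⁻¹·BᵀPA = [-0.5425 -0.5671; 0.3781 -1.2411]
A−BK = [0.3836 -1.7808; 0.6219 -2.7589]
AᵀP(A−BK) = [1.1342 -3.7233; -3.7233 15.7438]
P' = Q + AᵀP(A−BK) = [3.1342 -5.2233; -5.2233 17.9938]
tr(P') = 21.1281


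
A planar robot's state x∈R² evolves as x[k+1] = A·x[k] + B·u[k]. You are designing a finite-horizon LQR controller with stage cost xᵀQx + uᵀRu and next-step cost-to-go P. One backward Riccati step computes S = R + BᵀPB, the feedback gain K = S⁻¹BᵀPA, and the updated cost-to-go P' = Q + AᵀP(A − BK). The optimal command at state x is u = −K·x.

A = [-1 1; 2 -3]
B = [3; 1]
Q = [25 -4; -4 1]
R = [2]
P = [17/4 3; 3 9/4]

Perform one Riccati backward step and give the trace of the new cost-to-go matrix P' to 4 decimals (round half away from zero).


27.6415

BᵀP = [15.7500 11.2500]
S = R + BᵀPB = [2] + [58.5000] = [60.5000]
BᵀPA = [6.7500 -18.0000]
K = S⁻¹·BᵀPA = [0.1116 -0.2975]
A−BK = [-1.3347 1.8926; 1.8884 -2.7025]
AᵀP(A−BK) = [0.4969 -0.7417; -0.7417 1.1446]
P' = Q + AᵀP(A−BK) = [25.4969 -4.7417; -4.7417 2.1446]
tr(P') = 27.6415


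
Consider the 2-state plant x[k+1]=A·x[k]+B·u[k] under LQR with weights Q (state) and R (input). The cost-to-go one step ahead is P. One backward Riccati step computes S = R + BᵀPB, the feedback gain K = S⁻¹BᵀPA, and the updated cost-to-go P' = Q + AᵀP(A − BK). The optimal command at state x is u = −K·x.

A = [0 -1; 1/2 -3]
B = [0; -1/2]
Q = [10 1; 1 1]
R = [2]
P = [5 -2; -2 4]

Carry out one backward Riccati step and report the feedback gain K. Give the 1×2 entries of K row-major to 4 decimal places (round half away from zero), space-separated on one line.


-0.3333 1.6667

BᵀP = [1.0000 -2.0000]
S = R + BᵀPB = [2] + [1.0000] = [3.0000]
BᵀPA = [-1.0000 5.0000]
K = S⁻¹·BᵀPA = [-0.3333 1.6667]
A−BK = [0.0000 -1.0000; 0.3333 -2.1667]
AᵀP(A−BK) = [0.6667 -3.3333; -3.3333 20.6667]
P' = Q + AᵀP(A−BK) = [10.6667 -2.3333; -2.3333 21.6667]
tr(P') = 32.3333


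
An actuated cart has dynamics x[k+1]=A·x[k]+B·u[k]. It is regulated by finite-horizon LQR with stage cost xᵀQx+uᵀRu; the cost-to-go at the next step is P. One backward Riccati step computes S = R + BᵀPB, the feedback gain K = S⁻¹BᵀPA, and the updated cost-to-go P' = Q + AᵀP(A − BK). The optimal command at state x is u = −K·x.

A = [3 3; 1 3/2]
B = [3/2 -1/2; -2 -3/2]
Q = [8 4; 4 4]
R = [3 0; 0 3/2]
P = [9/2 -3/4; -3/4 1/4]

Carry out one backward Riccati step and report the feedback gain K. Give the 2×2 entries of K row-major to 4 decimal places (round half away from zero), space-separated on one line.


BᵀP = [8.2500 -1.6250; -1.1250 0.0000]
S = R + BᵀPB = [3 0; 0 3/2] + [15.6250 -1.6875; -1.6875 0.5625] = [18.6250 -1.6875; -1.6875 2.0625]
BᵀPA = [23.1250 22.3125; -3.3750 -3.3750]
K = S⁻¹·BᵀPA = [1.1809 1.1338; -0.6702 -0.7087]
A−BK = [0.8936 0.9450; 2.3565 2.7044]
AᵀP(A−BK) = [6.6801 6.6395; 6.6395 6.6232]
P' = Q + AᵀP(A−BK) = [14.6801 10.6395; 10.6395 10.6232]
tr(P') = 25.3033

1.1809 1.1338 -0.6702 -0.7087


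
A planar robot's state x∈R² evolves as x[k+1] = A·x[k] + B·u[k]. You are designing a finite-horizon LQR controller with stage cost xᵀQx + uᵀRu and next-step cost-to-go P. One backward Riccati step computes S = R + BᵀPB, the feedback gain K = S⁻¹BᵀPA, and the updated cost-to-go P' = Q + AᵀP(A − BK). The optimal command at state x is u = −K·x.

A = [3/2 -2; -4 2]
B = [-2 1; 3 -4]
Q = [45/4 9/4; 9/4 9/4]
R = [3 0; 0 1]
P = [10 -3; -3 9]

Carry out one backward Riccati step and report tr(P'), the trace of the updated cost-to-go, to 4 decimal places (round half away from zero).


17.8927

BᵀP = [-29.0000 33.0000; 22.0000 -39.0000]
S = R + BᵀPB = [3 0; 0 1] + [157.0000 -161.0000; -161.0000 178.0000] = [160.0000 -161.0000; -161.0000 179.0000]
BᵀPA = [-175.5000 124.0000; 189.0000 -122.0000]
K = S⁻¹·BᵀPA = [-0.3624 0.9393; 0.7299 0.1633]
A−BK = [0.0452 -0.2847; 0.0068 -0.1648]
AᵀP(A−BK) = [0.9458 -1.0129; -1.0129 3.4469]
P' = Q + AᵀP(A−BK) = [12.1958 1.2371; 1.2371 5.6969]
tr(P') = 17.8927


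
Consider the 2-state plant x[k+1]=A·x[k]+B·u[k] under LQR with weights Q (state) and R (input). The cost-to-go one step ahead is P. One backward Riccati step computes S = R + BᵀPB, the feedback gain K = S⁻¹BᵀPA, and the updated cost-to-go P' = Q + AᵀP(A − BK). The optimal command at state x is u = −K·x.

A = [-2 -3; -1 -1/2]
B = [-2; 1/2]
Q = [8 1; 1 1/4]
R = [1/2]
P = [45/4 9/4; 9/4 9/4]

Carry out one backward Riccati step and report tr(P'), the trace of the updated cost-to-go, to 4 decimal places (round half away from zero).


BᵀP = [-21.3750 -3.3750]
S = R + BᵀPB = [1/2] + [41.0625] = [41.5625]
BᵀPA = [46.1250 65.8125]
K = S⁻¹·BᵀPA = [1.1098 1.5835]
A−BK = [0.2195 0.1669; -1.5549 -1.2917]
AᵀP(A−BK) = [5.0617 4.5880; 4.5880 4.3511]
P' = Q + AᵀP(A−BK) = [13.0617 5.5880; 5.5880 4.6011]
tr(P') = 17.6628

17.6628


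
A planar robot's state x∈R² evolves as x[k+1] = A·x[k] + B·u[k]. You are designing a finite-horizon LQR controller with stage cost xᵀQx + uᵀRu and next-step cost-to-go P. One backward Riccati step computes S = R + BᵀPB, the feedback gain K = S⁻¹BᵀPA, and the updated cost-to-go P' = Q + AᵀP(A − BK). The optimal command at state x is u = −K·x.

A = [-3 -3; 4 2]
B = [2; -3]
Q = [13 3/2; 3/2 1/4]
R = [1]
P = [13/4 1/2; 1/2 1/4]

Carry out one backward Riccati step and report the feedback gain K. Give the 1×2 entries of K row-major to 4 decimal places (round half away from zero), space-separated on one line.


-1.3659 -1.4146

BᵀP = [5.0000 0.2500]
S = R + BᵀPB = [1] + [9.2500] = [10.2500]
BᵀPA = [-14.0000 -14.5000]
K = S⁻¹·BᵀPA = [-1.3659 -1.4146]
A−BK = [-0.2683 -0.1707; -0.0976 -2.2439]
AᵀP(A−BK) = [2.1280 2.4451; 2.4451 3.7378]
P' = Q + AᵀP(A−BK) = [15.1280 3.9451; 3.9451 3.9878]
tr(P') = 19.1159


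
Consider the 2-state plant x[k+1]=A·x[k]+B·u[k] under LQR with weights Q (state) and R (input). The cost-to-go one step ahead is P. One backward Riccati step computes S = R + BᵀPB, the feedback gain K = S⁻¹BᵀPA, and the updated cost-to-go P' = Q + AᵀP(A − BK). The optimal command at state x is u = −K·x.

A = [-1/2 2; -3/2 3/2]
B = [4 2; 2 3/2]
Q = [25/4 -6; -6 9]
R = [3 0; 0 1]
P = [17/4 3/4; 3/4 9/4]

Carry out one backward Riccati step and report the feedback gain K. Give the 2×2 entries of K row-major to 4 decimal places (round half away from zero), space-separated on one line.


0.0963 0.2323 -0.6085 0.5570

BᵀP = [18.5000 7.5000; 9.6250 4.8750]
S = R + BᵀPB = [3 0; 0 1] + [89.0000 48.2500; 48.2500 26.5625] = [92.0000 48.2500; 48.2500 27.5625]
BᵀPA = [-20.5000 48.2500; -12.1250 26.5625]
K = S⁻¹·BᵀPA = [0.0963 0.2323; -0.6085 0.5570]
A−BK = [0.3318 -0.0433; -0.7799 0.1998]
AᵀP(A−BK) = [1.8462 -0.6085; -0.6085 0.5570]
P' = Q + AᵀP(A−BK) = [8.0962 -6.6085; -6.6085 9.5570]
tr(P') = 17.6533


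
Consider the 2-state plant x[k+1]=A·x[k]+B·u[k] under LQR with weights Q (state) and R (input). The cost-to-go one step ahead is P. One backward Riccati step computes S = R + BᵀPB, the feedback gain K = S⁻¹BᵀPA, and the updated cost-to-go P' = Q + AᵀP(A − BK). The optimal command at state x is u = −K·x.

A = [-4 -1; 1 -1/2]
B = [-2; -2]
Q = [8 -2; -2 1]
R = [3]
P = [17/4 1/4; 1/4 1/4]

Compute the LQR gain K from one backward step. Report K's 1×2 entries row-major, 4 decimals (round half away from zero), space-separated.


1.5217 0.4130

BᵀP = [-9.0000 -1.0000]
S = R + BᵀPB = [3] + [20.0000] = [23.0000]
BᵀPA = [35.0000 9.5000]
K = S⁻¹·BᵀPA = [1.5217 0.4130]
A−BK = [-0.9565 -0.1739; 4.0435 0.3261]
AᵀP(A−BK) = [12.9891 2.6685; 2.6685 0.6386]
P' = Q + AᵀP(A−BK) = [20.9891 0.6685; 0.6685 1.6386]
tr(P') = 22.6277
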